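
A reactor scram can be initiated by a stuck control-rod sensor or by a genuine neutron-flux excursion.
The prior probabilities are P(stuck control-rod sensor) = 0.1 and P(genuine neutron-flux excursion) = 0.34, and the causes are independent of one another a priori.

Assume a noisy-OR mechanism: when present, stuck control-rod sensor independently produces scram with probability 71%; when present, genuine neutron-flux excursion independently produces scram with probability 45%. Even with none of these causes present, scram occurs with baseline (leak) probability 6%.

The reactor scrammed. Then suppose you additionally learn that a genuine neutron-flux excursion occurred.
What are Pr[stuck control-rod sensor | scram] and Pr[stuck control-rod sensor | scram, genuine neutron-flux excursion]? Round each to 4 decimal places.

Under noisy-OR, P(scram | causes) = 1 − (1−0.06)·∏(1−qᵢ) over the active causes.
For the numerator, keep only stuck control-rod sensor=true terms: 0.048008 + 0.028902 = 0.076910
Normalizer over all consistent configurations: 0.06×0.9×0.66 + 0.483×0.9×0.34 + 0.7274×0.1×0.66 + 0.85007×0.1×0.34 = 0.260348
P(stuck control-rod sensor | scram) = 0.076910/0.260348 ≈ 0.2954

Now also conditioning on genuine neutron-flux excursion=true:
Enumerate both values of stuck control-rod sensor and weight by the priors:
  P(scram | genuine neutron-flux excursion) = 0.483·0.9 + 0.85007·0.1
        = 0.434700 + 0.085007 = 0.519707
Keeping only the stuck control-rod sensor-present terms gives 0.085007, so
  P(stuck control-rod sensor | scram, genuine neutron-flux excursion) = 0.085007 / 0.519707 ≈ 0.1636

Pr[stuck control-rod sensor | scram] ≈ 0.2954; Pr[stuck control-rod sensor | scram, genuine neutron-flux excursion] ≈ 0.1636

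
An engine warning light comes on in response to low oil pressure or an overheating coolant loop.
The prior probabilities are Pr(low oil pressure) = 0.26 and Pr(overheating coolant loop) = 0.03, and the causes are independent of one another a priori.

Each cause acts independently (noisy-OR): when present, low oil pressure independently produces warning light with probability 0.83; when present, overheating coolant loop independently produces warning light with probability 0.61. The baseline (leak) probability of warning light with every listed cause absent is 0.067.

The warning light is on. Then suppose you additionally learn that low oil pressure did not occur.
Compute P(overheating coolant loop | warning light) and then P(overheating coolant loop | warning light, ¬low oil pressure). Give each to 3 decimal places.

P(overheating coolant loop | warning light) ≈ 0.076; P(overheating coolant loop | warning light, ¬low oil pressure) ≈ 0.227

Under noisy-OR, P(warning light | causes) = 1 − (1−0.067)·∏(1−qᵢ) over the active causes.
P(warning light) = 0.067·0.74·0.97 + 0.63613·0.74·0.03 + 0.84139·0.26·0.97 + 0.938142·0.26·0.03 = 0.048093 + 0.014122 + 0.212199 + 0.007318 = 0.281732
Restricting to configurations with overheating coolant loop present: 0.014122 + 0.007318 = 0.021440.
So P(overheating coolant loop | warning light) = 0.021440/0.281732 ≈ 0.076.

With the extra evidence:
P(warning light | ¬low oil pressure) = 0.067·0.97 + 0.63613·0.03 = 0.064990 + 0.019084 = 0.084074
The overheating coolant loop-present share is 0.63613·0.03 = 0.019084.
So P(overheating coolant loop | warning light, ¬low oil pressure) = 0.019084/0.084074 ≈ 0.227.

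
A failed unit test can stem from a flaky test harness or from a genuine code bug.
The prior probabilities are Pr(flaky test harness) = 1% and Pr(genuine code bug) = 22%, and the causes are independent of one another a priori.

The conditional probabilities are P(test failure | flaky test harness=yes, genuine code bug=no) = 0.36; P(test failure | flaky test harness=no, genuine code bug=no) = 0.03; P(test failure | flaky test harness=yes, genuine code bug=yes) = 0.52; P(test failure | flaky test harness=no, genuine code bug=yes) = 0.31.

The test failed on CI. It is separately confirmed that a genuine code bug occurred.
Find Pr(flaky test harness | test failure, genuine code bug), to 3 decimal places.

Enumerate both values of flaky test harness and weight by the priors:
  P(test failure | genuine code bug) = 0.31*0.99 + 0.52*0.01
        = 0.306900 + 0.005200 = 0.312100
The terms with flaky test harness present sum to 0.005200, so
  P(flaky test harness | test failure, genuine code bug) = 0.005200 / 0.312100 ≈ 0.017

Pr(flaky test harness | test failure, genuine code bug) ≈ 0.017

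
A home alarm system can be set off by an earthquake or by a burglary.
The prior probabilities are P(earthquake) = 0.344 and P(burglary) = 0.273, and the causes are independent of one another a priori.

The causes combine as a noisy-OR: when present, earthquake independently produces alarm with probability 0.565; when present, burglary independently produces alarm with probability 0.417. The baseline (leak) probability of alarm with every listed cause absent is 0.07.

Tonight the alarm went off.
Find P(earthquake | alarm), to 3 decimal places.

Under noisy-OR, P(alarm | causes) = 1 − (1−0.07)·∏(1−qᵢ) over the active causes.
P(alarm) = 0.07·0.656·0.727 + 0.45781·0.656·0.273 + 0.59545·0.344·0.727 + 0.764147·0.344·0.273 = 0.033384 + 0.081988 + 0.148915 + 0.071763 = 0.336050
Of this, 0.220678 comes from 0.148915 + 0.071763 (the earthquake=true cases).
P(earthquake | alarm) = 0.220678 / 0.336050 ≈ 0.657

P(earthquake | alarm) ≈ 0.657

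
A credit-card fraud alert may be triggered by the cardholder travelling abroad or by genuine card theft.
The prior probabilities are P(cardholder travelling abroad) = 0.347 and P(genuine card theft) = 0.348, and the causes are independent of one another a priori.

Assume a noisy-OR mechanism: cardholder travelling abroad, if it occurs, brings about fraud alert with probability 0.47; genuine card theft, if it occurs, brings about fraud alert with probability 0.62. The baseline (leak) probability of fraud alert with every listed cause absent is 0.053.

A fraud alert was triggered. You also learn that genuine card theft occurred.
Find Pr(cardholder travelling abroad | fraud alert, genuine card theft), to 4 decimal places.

Pr(cardholder travelling abroad | fraud alert, genuine card theft) ≈ 0.4018

Under noisy-OR, P(fraud alert | causes) = 1 − (1−0.053)·∏(1−qᵢ) over the active causes.
P(fraud alert | genuine card theft) = 0.64014×0.653 + 0.809274×0.347 = 0.418011 + 0.280818 = 0.698829
Restricting to configurations with cardholder travelling abroad present: 0.809274×0.347 = 0.280818.
Hence the posterior is 0.280818/0.698829 ≈ 0.4018.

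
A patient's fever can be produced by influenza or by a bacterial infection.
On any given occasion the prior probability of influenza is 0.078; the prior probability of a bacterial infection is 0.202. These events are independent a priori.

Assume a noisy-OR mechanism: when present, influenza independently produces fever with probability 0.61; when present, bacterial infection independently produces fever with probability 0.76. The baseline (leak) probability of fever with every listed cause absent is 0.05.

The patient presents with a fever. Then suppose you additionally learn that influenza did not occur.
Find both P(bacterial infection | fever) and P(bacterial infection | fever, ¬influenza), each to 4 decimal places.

Under noisy-OR, P(fever | causes) = 1 − (1−0.05)·∏(1−qᵢ) over the active causes.
For the numerator, keep only bacterial infection=true terms: 0.143780 + 0.014355 = 0.158135
Denominator P(fever): 0.05×0.922×0.798 + 0.772×0.922×0.202 + 0.6295×0.078×0.798 + 0.91108×0.078×0.202 = 0.234106
Posterior = 0.158135 / 0.234106 ≈ 0.6755

Now condition on the additional information:
For the numerator, keep only bacterial infection=true terms: 0.772*0.202 = 0.155944
Normalizer over all consistent configurations: 0.05*0.798 + 0.772*0.202 = 0.195844
P(bacterial infection | fever, ¬influenza) = 0.155944/0.195844 ≈ 0.7963

P(bacterial infection | fever) ≈ 0.6755; P(bacterial infection | fever, ¬influenza) ≈ 0.7963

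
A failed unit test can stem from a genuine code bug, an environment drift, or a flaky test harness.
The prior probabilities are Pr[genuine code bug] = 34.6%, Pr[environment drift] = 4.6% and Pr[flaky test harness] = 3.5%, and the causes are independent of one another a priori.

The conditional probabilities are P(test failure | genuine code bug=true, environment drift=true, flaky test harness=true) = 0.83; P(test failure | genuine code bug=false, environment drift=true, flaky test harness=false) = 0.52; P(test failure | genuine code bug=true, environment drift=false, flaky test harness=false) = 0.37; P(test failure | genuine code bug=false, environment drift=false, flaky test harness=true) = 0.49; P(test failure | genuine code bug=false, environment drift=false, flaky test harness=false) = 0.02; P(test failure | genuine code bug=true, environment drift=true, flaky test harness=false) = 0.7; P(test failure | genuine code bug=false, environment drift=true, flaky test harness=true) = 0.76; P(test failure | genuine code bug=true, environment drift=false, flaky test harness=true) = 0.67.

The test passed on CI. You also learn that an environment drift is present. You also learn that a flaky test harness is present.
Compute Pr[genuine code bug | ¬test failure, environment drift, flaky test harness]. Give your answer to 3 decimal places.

For the numerator, keep only genuine code bug=true terms: 0.17×0.346 = 0.058820
Denominator P(¬test failure | environment drift, flaky test harness): 0.24×0.654 + 0.17×0.346 = 0.215780
P(genuine code bug | ¬test failure, environment drift, flaky test harness) = 0.058820/0.215780 ≈ 0.273

Pr[genuine code bug | ¬test failure, environment drift, flaky test harness] ≈ 0.273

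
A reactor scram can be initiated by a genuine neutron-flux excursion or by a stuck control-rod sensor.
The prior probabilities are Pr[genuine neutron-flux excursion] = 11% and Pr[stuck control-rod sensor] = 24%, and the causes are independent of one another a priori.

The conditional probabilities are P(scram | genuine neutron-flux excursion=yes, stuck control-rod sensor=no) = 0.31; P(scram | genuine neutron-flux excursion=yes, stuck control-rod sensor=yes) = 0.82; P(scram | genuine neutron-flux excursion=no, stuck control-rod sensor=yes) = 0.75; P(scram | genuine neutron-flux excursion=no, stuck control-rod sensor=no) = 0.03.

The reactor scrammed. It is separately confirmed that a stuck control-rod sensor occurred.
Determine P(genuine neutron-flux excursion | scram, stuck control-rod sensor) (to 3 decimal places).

P(genuine neutron-flux excursion | scram, stuck control-rod sensor) ≈ 0.119

By total probability over both values of genuine neutron-flux excursion:
  P(scram | stuck control-rod sensor) = 0.75·0.89 + 0.82·0.11
        = 0.667500 + 0.090200 = 0.757700
Keeping only the genuine neutron-flux excursion-present terms gives 0.090200, so
  P(genuine neutron-flux excursion | scram, stuck control-rod sensor) = 0.090200 / 0.757700 ≈ 0.119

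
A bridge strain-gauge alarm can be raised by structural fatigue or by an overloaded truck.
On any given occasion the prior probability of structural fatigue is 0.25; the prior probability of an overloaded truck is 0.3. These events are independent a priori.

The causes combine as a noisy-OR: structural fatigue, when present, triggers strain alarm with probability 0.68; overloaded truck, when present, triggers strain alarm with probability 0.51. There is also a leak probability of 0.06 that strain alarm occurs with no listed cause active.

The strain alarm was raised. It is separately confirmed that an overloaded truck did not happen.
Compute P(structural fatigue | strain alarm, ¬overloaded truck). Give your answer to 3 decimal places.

P(structural fatigue | strain alarm, ¬overloaded truck) ≈ 0.795

Under noisy-OR, P(strain alarm | causes) = 1 − (1−0.06)·∏(1−qᵢ) over the active causes.
By total probability over both values of structural fatigue:
  P(strain alarm | ¬overloaded truck) = 0.06·0.75 + 0.6992·0.25
        = 0.045000 + 0.174800 = 0.219800
Configurations with structural fatigue contribute 0.174800, so
  P(structural fatigue | strain alarm, ¬overloaded truck) = 0.174800 / 0.219800 ≈ 0.795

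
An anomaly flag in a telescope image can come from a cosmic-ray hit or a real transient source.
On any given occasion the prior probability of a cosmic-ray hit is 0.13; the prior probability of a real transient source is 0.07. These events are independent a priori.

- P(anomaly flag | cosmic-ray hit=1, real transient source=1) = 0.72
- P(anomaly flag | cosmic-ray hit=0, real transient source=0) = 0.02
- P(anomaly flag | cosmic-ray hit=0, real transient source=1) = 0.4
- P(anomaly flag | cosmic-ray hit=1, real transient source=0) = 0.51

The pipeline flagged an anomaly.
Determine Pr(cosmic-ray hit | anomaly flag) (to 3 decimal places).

Pr(cosmic-ray hit | anomaly flag) ≈ 0.627

By total probability over the 4 (cosmic-ray hit, real transient source) configurations:
  P(anomaly flag) = 0.02·0.87·0.93 + 0.4·0.87·0.07 + 0.51·0.13·0.93 + 0.72·0.13·0.07
        = 0.016182 + 0.024360 + 0.061659 + 0.006552 = 0.108753
The terms with cosmic-ray hit present sum to 0.068211, so
  P(cosmic-ray hit | anomaly flag) = 0.068211 / 0.108753 ≈ 0.627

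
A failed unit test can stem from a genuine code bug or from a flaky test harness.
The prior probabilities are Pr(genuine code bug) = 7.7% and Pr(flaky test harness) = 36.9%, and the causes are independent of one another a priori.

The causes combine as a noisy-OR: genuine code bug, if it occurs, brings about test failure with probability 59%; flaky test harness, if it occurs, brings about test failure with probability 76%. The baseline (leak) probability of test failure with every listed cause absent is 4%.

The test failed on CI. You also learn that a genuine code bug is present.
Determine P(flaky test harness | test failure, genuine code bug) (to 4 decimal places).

P(flaky test harness | test failure, genuine code bug) ≈ 0.4662

Under noisy-OR, P(test failure | causes) = 1 − (1−0.04)·∏(1−qᵢ) over the active causes.
P(test failure | genuine code bug) = 0.6064·0.631 + 0.905536·0.369 = 0.382638 + 0.334143 = 0.716781
The flaky test harness-present share is 0.905536·0.369 = 0.334143.
Hence the posterior is 0.334143/0.716781 ≈ 0.4662.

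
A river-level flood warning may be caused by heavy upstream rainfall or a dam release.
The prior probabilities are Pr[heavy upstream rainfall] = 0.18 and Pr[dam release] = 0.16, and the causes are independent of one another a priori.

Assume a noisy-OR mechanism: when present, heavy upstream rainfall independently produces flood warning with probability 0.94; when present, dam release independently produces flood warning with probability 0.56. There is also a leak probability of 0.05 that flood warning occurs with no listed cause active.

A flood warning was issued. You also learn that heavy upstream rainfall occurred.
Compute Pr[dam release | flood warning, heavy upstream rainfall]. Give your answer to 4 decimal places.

Under noisy-OR, P(flood warning | causes) = 1 − (1−0.05)·∏(1−qᵢ) over the active causes.
Enumerate both values of dam release and weight by the priors:
  P(flood warning | heavy upstream rainfall) = 0.943*0.84 + 0.97492*0.16
        = 0.792120 + 0.155987 = 0.948107
Keeping only the dam release-present terms gives 0.155987, so
  P(dam release | flood warning, heavy upstream rainfall) = 0.155987 / 0.948107 ≈ 0.1645

Pr[dam release | flood warning, heavy upstream rainfall] ≈ 0.1645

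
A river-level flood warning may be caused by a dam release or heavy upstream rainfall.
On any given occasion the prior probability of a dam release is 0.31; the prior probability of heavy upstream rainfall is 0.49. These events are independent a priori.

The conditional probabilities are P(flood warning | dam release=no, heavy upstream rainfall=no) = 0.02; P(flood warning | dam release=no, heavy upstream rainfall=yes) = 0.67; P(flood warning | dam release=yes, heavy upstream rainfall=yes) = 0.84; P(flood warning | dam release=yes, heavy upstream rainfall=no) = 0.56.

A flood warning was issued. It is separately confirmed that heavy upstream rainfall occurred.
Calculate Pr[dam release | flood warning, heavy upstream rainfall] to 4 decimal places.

Pr[dam release | flood warning, heavy upstream rainfall] ≈ 0.3603

Numerator (weight on configurations with dam release): 0.84*0.31 = 0.260400
The normalizing constant is 0.67*0.69 + 0.84*0.31 = 0.722700
Posterior = 0.260400 / 0.722700 ≈ 0.3603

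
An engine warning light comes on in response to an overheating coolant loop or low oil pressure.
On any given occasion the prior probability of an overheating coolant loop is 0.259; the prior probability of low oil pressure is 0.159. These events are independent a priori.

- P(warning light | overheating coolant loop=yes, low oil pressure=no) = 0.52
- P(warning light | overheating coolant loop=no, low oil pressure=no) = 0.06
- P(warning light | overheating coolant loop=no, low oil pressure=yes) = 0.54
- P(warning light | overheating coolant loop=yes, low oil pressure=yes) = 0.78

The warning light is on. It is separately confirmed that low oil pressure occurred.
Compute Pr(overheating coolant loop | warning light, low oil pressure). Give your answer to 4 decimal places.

Pr(overheating coolant loop | warning light, low oil pressure) ≈ 0.3355

Sum P(warning light|·) weighted by the priors over both values of overheating coolant loop:
  P(warning light | low oil pressure) = 0.54×0.741 + 0.78×0.259
        = 0.400140 + 0.202020 = 0.602160
Keeping only the overheating coolant loop-present terms gives 0.202020, so
  P(overheating coolant loop | warning light, low oil pressure) = 0.202020 / 0.602160 ≈ 0.3355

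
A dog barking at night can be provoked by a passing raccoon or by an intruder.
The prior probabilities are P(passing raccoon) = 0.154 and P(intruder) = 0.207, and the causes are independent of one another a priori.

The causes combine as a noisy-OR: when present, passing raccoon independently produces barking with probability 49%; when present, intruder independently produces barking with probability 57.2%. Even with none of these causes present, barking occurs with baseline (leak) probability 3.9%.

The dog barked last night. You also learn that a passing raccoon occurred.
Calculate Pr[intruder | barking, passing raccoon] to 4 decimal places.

Under noisy-OR, P(barking | causes) = 1 − (1−0.039)·∏(1−qᵢ) over the active causes.
For the numerator, keep only intruder=true terms: 0.790233·0.207 = 0.163578
Denominator P(barking | passing raccoon): 0.50989·0.793 + 0.790233·0.207 = 0.567921
Posterior = 0.163578 / 0.567921 ≈ 0.2880

Pr[intruder | barking, passing raccoon] ≈ 0.2880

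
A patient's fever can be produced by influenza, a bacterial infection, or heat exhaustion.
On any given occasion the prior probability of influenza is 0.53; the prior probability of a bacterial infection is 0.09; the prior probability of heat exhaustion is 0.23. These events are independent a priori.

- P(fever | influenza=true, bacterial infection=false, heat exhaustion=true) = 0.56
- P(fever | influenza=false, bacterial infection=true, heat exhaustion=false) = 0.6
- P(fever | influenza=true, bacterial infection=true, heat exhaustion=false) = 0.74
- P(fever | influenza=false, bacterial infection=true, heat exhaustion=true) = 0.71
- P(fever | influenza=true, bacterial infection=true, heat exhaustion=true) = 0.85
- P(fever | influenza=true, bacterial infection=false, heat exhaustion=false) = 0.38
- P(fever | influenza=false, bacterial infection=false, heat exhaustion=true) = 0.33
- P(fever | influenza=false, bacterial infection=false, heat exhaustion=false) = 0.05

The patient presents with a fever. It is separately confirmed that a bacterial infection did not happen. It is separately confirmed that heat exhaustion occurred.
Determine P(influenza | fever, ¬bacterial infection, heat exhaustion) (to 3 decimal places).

For the numerator, keep only influenza=true terms: 0.56*0.53 = 0.296800
Denominator P(fever | ¬bacterial infection, heat exhaustion): 0.33*0.47 + 0.56*0.53 = 0.451900
Posterior = 0.296800 / 0.451900 ≈ 0.657

P(influenza | fever, ¬bacterial infection, heat exhaustion) ≈ 0.657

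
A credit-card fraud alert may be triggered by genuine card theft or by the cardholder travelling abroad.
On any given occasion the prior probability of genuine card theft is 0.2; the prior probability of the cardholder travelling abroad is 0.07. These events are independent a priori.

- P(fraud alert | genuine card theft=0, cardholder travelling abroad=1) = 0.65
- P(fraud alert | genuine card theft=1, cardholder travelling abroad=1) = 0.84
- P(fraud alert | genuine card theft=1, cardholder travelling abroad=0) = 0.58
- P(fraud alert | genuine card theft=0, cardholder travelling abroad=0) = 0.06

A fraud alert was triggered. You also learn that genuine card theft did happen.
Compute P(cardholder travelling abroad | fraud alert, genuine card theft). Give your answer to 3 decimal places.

Weight on cardholder travelling abroad=true, given the evidence: 0.84*0.07 = 0.058800
The normalizing constant is 0.58*0.93 + 0.84*0.07 = 0.598200
P(cardholder travelling abroad | fraud alert, genuine card theft) = 0.058800/0.598200 ≈ 0.098

P(cardholder travelling abroad | fraud alert, genuine card theft) ≈ 0.098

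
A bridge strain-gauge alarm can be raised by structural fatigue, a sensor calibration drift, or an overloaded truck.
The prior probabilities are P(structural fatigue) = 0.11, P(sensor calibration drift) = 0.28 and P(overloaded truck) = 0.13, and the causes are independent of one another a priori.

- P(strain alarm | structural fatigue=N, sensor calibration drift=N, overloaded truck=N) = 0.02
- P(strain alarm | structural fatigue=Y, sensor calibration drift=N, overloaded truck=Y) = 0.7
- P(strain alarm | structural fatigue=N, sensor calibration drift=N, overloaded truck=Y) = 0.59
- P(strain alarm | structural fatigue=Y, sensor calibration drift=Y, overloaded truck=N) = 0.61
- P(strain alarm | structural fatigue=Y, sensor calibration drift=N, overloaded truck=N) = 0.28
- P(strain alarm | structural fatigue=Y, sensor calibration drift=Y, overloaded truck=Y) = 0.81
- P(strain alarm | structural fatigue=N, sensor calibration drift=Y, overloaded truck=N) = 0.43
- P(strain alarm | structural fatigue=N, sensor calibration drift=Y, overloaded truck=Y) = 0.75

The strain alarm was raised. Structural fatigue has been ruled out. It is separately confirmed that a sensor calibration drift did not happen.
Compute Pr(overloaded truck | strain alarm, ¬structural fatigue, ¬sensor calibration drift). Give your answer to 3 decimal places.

Weight on overloaded truck=true, given the evidence: 0.59·0.13 = 0.076700
Denominator P(strain alarm | ¬structural fatigue, ¬sensor calibration drift): 0.02·0.87 + 0.59·0.13 = 0.094100
Posterior = 0.076700 / 0.094100 ≈ 0.815

Pr(overloaded truck | strain alarm, ¬structural fatigue, ¬sensor calibration drift) ≈ 0.815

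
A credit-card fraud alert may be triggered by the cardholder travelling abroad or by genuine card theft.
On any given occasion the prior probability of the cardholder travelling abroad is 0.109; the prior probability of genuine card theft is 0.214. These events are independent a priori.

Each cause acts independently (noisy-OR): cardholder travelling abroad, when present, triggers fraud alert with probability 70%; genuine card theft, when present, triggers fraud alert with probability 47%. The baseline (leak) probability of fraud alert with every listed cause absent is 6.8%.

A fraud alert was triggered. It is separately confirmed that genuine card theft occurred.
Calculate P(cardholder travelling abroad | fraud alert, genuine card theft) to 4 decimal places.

Under noisy-OR, P(fraud alert | causes) = 1 − (1−0.068)·∏(1−qᵢ) over the active causes.
Weight on cardholder travelling abroad=true, given the evidence: 0.851812*0.109 = 0.092848
Normalizer over all consistent configurations: 0.50604*0.891 + 0.851812*0.109 = 0.543730
P(cardholder travelling abroad | fraud alert, genuine card theft) = 0.092848/0.543730 ≈ 0.1708

P(cardholder travelling abroad | fraud alert, genuine card theft) ≈ 0.1708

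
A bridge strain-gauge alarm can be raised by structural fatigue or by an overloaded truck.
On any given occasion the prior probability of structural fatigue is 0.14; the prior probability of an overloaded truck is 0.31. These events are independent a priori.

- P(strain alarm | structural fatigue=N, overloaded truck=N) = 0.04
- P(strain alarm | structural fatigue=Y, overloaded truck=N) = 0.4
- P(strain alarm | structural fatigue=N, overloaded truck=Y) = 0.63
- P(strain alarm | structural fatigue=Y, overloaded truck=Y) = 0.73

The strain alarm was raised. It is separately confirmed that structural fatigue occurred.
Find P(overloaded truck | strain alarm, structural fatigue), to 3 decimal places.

For the numerator, keep only overloaded truck=true terms: 0.73×0.31 = 0.226300
Normalizer over all consistent configurations: 0.4×0.69 + 0.73×0.31 = 0.502300
Posterior = 0.226300 / 0.502300 ≈ 0.451

P(overloaded truck | strain alarm, structural fatigue) ≈ 0.451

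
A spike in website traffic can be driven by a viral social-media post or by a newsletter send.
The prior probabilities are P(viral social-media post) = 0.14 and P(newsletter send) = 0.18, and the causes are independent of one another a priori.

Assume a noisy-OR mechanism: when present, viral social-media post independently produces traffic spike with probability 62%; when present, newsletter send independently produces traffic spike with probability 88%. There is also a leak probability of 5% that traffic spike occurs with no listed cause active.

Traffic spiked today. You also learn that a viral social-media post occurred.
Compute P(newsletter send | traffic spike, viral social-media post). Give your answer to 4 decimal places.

P(newsletter send | traffic spike, viral social-media post) ≈ 0.2474

Under noisy-OR, P(traffic spike | causes) = 1 − (1−0.05)·∏(1−qᵢ) over the active causes.
By total probability over both values of newsletter send:
  P(traffic spike | viral social-media post) = 0.639×0.82 + 0.95668×0.18
        = 0.523980 + 0.172202 = 0.696182
The terms with newsletter send present sum to 0.172202, so
  P(newsletter send | traffic spike, viral social-media post) = 0.172202 / 0.696182 ≈ 0.2474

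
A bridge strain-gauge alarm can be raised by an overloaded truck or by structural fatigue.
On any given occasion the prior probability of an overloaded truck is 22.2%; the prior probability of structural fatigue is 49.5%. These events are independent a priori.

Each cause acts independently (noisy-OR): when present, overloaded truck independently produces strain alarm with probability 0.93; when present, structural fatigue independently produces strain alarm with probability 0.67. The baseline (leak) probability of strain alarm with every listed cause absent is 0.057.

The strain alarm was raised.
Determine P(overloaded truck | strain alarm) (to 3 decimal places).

Under noisy-OR, P(strain alarm | causes) = 1 − (1−0.057)·∏(1−qᵢ) over the active causes.
By total probability over the 4 (overloaded truck, structural fatigue) configurations:
  P(strain alarm) = 0.057·0.778·0.505 + 0.68881·0.778·0.495 + 0.93399·0.222·0.505 + 0.978217·0.222·0.495
        = 0.022395 + 0.265268 + 0.104710 + 0.107496 = 0.499869
Configurations with overloaded truck contribute 0.212206, so
  P(overloaded truck | strain alarm) = 0.212206 / 0.499869 ≈ 0.425

P(overloaded truck | strain alarm) ≈ 0.425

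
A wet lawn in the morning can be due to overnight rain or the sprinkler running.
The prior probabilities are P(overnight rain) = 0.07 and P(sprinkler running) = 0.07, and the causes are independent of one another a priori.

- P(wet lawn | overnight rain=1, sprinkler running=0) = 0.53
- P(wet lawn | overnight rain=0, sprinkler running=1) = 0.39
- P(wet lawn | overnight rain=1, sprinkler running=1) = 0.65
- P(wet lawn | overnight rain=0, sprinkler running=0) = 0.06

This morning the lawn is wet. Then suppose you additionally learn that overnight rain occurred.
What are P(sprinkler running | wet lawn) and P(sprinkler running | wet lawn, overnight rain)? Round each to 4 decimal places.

P(sprinkler running | wet lawn) ≈ 0.2485; P(sprinkler running | wet lawn, overnight rain) ≈ 0.0845

Weight on sprinkler running=true, given the evidence: 0.025389 + 0.003185 = 0.028574
Normalizer over all consistent configurations: 0.06×0.93×0.93 + 0.39×0.93×0.07 + 0.53×0.07×0.93 + 0.65×0.07×0.07 = 0.114971
Posterior = 0.028574 / 0.114971 ≈ 0.2485

Now also conditioning on overnight rain=true:
P(wet lawn | overnight rain) = 0.53*0.93 + 0.65*0.07 = 0.492900 + 0.045500 = 0.538400
The sprinkler running-present share is 0.65*0.07 = 0.045500.
Hence the posterior is 0.045500/0.538400 ≈ 0.0845.
This is intercausal reasoning (explaining away): once overnight rain accounts for the wet lawn, sprinkler running becomes less likely.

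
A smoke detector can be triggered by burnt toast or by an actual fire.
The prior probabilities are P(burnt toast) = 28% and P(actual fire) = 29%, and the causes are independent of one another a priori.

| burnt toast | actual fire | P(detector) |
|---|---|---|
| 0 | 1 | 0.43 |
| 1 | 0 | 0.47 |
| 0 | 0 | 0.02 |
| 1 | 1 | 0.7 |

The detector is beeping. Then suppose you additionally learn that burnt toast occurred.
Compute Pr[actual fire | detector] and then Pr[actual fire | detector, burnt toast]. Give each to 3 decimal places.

By total probability over the 4 (burnt toast, actual fire) configurations:
  P(detector) = 0.02*0.72*0.71 + 0.43*0.72*0.29 + 0.47*0.28*0.71 + 0.7*0.28*0.29
        = 0.010224 + 0.089784 + 0.093436 + 0.056840 = 0.250284
The terms with actual fire present sum to 0.146624, so
  P(actual fire | detector) = 0.146624 / 0.250284 ≈ 0.586

Now also conditioning on burnt toast=true:
P(detector | burnt toast) = 0.47·0.71 + 0.7·0.29 = 0.333700 + 0.203000 = 0.536700
Of this, 0.203000 comes from 0.7·0.29 (the actual fire=true cases).
So P(actual fire | detector, burnt toast) = 0.203000/0.536700 ≈ 0.378.
The drop from 0.586 to 0.378 is the explaining-away (discounting) effect.

Pr[actual fire | detector] ≈ 0.586; Pr[actual fire | detector, burnt toast] ≈ 0.378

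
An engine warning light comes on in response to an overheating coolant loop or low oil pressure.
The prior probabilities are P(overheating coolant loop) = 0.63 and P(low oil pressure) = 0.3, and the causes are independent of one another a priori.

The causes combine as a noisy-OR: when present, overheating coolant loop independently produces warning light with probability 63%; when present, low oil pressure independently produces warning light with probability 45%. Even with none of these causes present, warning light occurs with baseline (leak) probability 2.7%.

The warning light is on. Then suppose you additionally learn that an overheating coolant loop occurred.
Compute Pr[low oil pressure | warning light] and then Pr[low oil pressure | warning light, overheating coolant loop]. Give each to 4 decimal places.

Under noisy-OR, P(warning light | causes) = 1 − (1−0.027)·∏(1−qᵢ) over the active causes.
P(warning light) = 0.027·0.37·0.7 + 0.46485·0.37·0.3 + 0.63999·0.63·0.7 + 0.801994·0.63·0.3 = 0.006993 + 0.051598 + 0.282236 + 0.151577 = 0.492404
The low oil pressure-present share is 0.051598 + 0.151577 = 0.203175.
P(low oil pressure | warning light) = 0.203175 / 0.492404 ≈ 0.4126

Now also conditioning on overheating coolant loop=true:
P(warning light | overheating coolant loop) = 0.63999*0.7 + 0.801994*0.3 = 0.447993 + 0.240598 = 0.688591
Of this, 0.240598 comes from 0.801994*0.3 (the low oil pressure=true cases).
P(low oil pressure | warning light, overheating coolant loop) = 0.240598 / 0.688591 ≈ 0.3494
Conditioning on overheating coolant loop lowers the posterior on low oil pressure: the classic explaining-away effect in a common-effect structure.

Pr[low oil pressure | warning light] ≈ 0.4126; Pr[low oil pressure | warning light, overheating coolant loop] ≈ 0.3494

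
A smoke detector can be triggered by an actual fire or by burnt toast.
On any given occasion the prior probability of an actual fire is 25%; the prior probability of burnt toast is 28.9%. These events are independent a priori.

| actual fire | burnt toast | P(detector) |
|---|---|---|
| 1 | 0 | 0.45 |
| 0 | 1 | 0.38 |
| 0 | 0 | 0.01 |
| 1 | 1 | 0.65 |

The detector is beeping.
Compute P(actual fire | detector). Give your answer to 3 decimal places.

P(actual fire | detector) ≈ 0.591

P(detector) = 0.01*0.75*0.711 + 0.38*0.75*0.289 + 0.45*0.25*0.711 + 0.65*0.25*0.289 = 0.005332 + 0.082365 + 0.079988 + 0.046962 = 0.214647
Restricting to configurations with actual fire present: 0.079988 + 0.046962 = 0.126950.
P(actual fire | detector) = 0.126950 / 0.214647 ≈ 0.591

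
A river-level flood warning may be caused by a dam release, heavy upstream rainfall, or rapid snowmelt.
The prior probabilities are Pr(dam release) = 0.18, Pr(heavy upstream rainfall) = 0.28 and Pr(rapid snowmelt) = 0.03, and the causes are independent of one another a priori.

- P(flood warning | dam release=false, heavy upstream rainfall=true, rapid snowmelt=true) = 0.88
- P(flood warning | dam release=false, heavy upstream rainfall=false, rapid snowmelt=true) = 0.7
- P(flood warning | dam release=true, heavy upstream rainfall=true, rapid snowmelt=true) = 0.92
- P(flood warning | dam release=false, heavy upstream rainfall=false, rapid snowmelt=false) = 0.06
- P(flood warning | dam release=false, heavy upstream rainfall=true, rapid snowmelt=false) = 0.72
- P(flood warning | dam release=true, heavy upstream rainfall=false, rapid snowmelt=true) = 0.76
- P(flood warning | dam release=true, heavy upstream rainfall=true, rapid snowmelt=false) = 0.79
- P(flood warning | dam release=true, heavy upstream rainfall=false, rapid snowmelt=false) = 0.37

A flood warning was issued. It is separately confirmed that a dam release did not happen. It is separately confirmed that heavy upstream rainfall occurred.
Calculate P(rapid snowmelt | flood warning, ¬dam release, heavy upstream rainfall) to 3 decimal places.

P(rapid snowmelt | flood warning, ¬dam release, heavy upstream rainfall) ≈ 0.036

P(flood warning | ¬dam release, heavy upstream rainfall) = 0.72×0.97 + 0.88×0.03 = 0.698400 + 0.026400 = 0.724800
Of this, 0.026400 comes from 0.88×0.03 (the rapid snowmelt=true cases).
So P(rapid snowmelt | flood warning, ¬dam release, heavy upstream rainfall) = 0.026400/0.724800 ≈ 0.036.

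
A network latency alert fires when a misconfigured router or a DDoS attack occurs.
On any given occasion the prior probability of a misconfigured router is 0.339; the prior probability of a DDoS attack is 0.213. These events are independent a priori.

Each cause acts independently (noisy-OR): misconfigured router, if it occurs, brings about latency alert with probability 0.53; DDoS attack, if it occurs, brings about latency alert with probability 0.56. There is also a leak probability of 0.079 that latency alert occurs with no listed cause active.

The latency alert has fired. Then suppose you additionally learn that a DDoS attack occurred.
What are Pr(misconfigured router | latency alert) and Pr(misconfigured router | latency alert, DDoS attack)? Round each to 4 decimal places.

Pr(misconfigured router | latency alert) ≈ 0.6269; Pr(misconfigured router | latency alert, DDoS attack) ≈ 0.4111

Under noisy-OR, P(latency alert | causes) = 1 − (1−0.079)·∏(1−qᵢ) over the active causes.
Sum P(latency alert|·) weighted by the priors over the 4 (misconfigured router, DDoS attack) configurations:
  P(latency alert) = 0.079*0.661*0.787 + 0.59476*0.661*0.213 + 0.56713*0.339*0.787 + 0.809537*0.339*0.213
        = 0.041096 + 0.083738 + 0.151306 + 0.058454 = 0.334594
Keeping only the misconfigured router-present terms gives 0.209760, so
  P(misconfigured router | latency alert) = 0.209760 / 0.334594 ≈ 0.6269

With the extra evidence:
By total probability over both values of misconfigured router:
  P(latency alert | DDoS attack) = 0.59476·0.661 + 0.809537·0.339
        = 0.393136 + 0.274433 = 0.667569
The terms with misconfigured router present sum to 0.274433, so
  P(misconfigured router | latency alert, DDoS attack) = 0.274433 / 0.667569 ≈ 0.4111
The drop from 0.6269 to 0.4111 is the explaining-away (discounting) effect.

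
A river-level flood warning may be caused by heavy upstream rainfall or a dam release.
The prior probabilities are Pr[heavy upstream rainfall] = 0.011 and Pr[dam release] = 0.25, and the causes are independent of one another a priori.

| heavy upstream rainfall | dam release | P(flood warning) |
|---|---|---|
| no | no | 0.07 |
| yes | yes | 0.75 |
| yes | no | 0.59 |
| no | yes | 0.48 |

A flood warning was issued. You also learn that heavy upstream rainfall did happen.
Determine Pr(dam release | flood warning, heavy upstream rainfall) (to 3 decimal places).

Pr(dam release | flood warning, heavy upstream rainfall) ≈ 0.298

Enumerate both values of dam release and weight by the priors:
  P(flood warning | heavy upstream rainfall) = 0.59·0.75 + 0.75·0.25
        = 0.442500 + 0.187500 = 0.630000
Configurations with dam release contribute 0.187500, so
  P(dam release | flood warning, heavy upstream rainfall) = 0.187500 / 0.630000 ≈ 0.298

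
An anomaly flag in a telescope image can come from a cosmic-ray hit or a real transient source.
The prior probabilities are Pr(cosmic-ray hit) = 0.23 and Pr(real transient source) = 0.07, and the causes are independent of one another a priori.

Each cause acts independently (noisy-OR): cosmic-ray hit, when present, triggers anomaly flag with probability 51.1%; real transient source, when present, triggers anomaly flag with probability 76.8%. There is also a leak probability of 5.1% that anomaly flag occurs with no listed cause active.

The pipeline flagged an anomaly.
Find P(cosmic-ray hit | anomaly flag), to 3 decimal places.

P(cosmic-ray hit | anomaly flag) ≈ 0.622

Under noisy-OR, P(anomaly flag | causes) = 1 − (1−0.051)·∏(1−qᵢ) over the active causes.
Weight on cosmic-ray hit=true, given the evidence: 0.114637 + 0.014367 = 0.129004
Normalizer over all consistent configurations: 0.051×0.77×0.93 + 0.779832×0.77×0.07 + 0.535939×0.23×0.93 + 0.892338×0.23×0.07 = 0.207558
P(cosmic-ray hit | anomaly flag) = 0.129004/0.207558 ≈ 0.622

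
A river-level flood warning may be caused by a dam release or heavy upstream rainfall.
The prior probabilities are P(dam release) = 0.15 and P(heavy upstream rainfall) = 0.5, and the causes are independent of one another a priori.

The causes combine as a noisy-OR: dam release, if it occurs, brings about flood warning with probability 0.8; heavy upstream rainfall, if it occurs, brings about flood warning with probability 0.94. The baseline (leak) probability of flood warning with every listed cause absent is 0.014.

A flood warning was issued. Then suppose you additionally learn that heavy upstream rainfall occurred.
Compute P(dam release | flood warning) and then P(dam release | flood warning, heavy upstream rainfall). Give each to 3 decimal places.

Under noisy-OR, P(flood warning | causes) = 1 − (1−0.014)·∏(1−qᵢ) over the active causes.
For the numerator, keep only dam release=true terms: 0.060210 + 0.074113 = 0.134323
Normalizer over all consistent configurations: 0.014·0.85·0.5 + 0.94084·0.85·0.5 + 0.8028·0.15·0.5 + 0.988168·0.15·0.5 = 0.540130
P(dam release | flood warning) = 0.134323/0.540130 ≈ 0.249

Now also conditioning on heavy upstream rainfall=true:
P(flood warning | heavy upstream rainfall) = 0.94084*0.85 + 0.988168*0.15 = 0.799714 + 0.148225 = 0.947939
Restricting to configurations with dam release present: 0.988168*0.15 = 0.148225.
So P(dam release | flood warning, heavy upstream rainfall) = 0.148225/0.947939 ≈ 0.156.

P(dam release | flood warning) ≈ 0.249; P(dam release | flood warning, heavy upstream rainfall) ≈ 0.156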